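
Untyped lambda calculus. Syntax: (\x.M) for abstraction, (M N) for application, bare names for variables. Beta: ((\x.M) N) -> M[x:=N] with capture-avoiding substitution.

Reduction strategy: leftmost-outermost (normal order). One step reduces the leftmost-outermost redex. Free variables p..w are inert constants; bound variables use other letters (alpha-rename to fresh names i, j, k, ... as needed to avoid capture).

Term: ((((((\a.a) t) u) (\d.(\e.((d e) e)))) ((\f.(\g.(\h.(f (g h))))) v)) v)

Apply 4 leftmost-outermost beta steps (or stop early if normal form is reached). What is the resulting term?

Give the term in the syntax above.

Step 0: ((((((\a.a) t) u) (\d.(\e.((d e) e)))) ((\f.(\g.(\h.(f (g h))))) v)) v)
Step 1: ((((t u) (\d.(\e.((d e) e)))) ((\f.(\g.(\h.(f (g h))))) v)) v)
Step 2: ((((t u) (\d.(\e.((d e) e)))) (\g.(\h.(v (g h))))) v)
Step 3: (normal form reached)

Answer: ((((t u) (\d.(\e.((d e) e)))) (\g.(\h.(v (g h))))) v)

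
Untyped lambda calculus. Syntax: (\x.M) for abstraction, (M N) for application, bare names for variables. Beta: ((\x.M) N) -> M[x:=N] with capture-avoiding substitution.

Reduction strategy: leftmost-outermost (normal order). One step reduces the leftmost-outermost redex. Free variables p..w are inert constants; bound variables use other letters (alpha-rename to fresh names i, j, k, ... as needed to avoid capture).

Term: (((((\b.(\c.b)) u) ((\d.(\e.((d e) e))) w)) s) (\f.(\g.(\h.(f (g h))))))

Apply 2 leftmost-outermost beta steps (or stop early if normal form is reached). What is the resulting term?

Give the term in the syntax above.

Step 0: (((((\b.(\c.b)) u) ((\d.(\e.((d e) e))) w)) s) (\f.(\g.(\h.(f (g h))))))
Step 1: ((((\c.u) ((\d.(\e.((d e) e))) w)) s) (\f.(\g.(\h.(f (g h))))))
Step 2: ((u s) (\f.(\g.(\h.(f (g h))))))

Answer: ((u s) (\f.(\g.(\h.(f (g h))))))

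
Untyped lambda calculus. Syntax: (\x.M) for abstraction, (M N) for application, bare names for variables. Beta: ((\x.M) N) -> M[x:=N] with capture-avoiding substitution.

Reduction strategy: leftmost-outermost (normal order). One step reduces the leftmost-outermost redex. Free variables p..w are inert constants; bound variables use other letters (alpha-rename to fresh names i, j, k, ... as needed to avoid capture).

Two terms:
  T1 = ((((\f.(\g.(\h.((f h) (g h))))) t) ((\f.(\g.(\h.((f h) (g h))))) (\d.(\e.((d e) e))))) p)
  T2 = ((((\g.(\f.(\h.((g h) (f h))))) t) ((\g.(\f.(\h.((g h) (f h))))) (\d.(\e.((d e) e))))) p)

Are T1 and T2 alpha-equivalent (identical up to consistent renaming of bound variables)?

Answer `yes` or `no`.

Term 1: ((((\f.(\g.(\h.((f h) (g h))))) t) ((\f.(\g.(\h.((f h) (g h))))) (\d.(\e.((d e) e))))) p)
Term 2: ((((\g.(\f.(\h.((g h) (f h))))) t) ((\g.(\f.(\h.((g h) (f h))))) (\d.(\e.((d e) e))))) p)
Alpha-equivalence: compare structure up to binder renaming.
Result: True

Answer: yes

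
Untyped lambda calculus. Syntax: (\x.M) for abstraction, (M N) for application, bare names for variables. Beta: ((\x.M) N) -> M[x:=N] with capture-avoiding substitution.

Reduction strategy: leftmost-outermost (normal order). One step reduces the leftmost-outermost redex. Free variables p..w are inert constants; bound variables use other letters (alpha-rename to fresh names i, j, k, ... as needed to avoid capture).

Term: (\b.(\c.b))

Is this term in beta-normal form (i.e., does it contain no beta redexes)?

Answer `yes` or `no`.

Answer: yes

Derivation:
Term: (\b.(\c.b))
No beta redexes found.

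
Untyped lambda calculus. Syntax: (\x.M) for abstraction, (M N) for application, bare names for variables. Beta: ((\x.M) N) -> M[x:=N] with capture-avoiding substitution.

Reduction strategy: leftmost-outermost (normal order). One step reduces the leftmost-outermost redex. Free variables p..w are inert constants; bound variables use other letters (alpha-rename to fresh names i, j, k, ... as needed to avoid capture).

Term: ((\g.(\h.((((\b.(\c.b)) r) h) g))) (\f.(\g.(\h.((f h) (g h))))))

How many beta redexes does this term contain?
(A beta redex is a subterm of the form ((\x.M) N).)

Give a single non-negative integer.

Term: ((\g.(\h.((((\b.(\c.b)) r) h) g))) (\f.(\g.(\h.((f h) (g h))))))
  Redex: ((\g.(\h.((((\b.(\c.b)) r) h) g))) (\f.(\g.(\h.((f h) (g h))))))
  Redex: ((\b.(\c.b)) r)
Total redexes: 2

Answer: 2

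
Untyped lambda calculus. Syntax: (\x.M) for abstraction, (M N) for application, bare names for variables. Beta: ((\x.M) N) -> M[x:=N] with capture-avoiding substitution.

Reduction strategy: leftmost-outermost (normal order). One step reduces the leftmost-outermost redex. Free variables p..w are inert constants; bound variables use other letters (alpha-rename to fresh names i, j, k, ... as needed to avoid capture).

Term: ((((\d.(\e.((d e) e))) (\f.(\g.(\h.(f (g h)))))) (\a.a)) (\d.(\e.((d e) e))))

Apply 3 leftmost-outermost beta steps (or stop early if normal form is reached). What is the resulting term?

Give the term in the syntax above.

Answer: (((\g.(\h.((\a.a) (g h)))) (\a.a)) (\d.(\e.((d e) e))))

Derivation:
Step 0: ((((\d.(\e.((d e) e))) (\f.(\g.(\h.(f (g h)))))) (\a.a)) (\d.(\e.((d e) e))))
Step 1: (((\e.(((\f.(\g.(\h.(f (g h))))) e) e)) (\a.a)) (\d.(\e.((d e) e))))
Step 2: ((((\f.(\g.(\h.(f (g h))))) (\a.a)) (\a.a)) (\d.(\e.((d e) e))))
Step 3: (((\g.(\h.((\a.a) (g h)))) (\a.a)) (\d.(\e.((d e) e))))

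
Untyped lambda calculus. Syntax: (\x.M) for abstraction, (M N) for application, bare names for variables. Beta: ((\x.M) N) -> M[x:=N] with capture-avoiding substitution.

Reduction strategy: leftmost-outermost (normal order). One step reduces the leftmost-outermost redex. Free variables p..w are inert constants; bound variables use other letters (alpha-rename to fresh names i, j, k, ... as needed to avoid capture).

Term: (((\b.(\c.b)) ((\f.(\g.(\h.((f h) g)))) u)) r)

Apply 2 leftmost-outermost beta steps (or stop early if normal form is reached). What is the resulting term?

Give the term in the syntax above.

Answer: ((\f.(\g.(\h.((f h) g)))) u)

Derivation:
Step 0: (((\b.(\c.b)) ((\f.(\g.(\h.((f h) g)))) u)) r)
Step 1: ((\c.((\f.(\g.(\h.((f h) g)))) u)) r)
Step 2: ((\f.(\g.(\h.((f h) g)))) u)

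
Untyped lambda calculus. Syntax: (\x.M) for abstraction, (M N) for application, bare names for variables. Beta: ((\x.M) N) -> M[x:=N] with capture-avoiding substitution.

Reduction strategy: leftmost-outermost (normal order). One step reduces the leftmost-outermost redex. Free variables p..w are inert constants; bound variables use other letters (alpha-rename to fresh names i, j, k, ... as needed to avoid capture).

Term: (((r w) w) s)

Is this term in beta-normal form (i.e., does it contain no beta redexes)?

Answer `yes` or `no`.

Answer: yes

Derivation:
Term: (((r w) w) s)
No beta redexes found.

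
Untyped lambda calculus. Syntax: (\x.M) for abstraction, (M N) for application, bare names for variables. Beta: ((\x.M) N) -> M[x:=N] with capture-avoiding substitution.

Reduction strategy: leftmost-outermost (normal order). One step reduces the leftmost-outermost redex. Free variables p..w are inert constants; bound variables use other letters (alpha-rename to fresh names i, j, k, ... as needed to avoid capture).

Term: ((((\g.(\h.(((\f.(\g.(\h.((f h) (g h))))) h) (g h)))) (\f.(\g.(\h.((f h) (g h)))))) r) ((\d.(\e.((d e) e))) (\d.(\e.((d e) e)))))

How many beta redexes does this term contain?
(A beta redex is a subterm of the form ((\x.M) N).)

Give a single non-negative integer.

Answer: 3

Derivation:
Term: ((((\g.(\h.(((\f.(\g.(\h.((f h) (g h))))) h) (g h)))) (\f.(\g.(\h.((f h) (g h)))))) r) ((\d.(\e.((d e) e))) (\d.(\e.((d e) e)))))
  Redex: ((\g.(\h.(((\f.(\g.(\h.((f h) (g h))))) h) (g h)))) (\f.(\g.(\h.((f h) (g h))))))
  Redex: ((\f.(\g.(\h.((f h) (g h))))) h)
  Redex: ((\d.(\e.((d e) e))) (\d.(\e.((d e) e))))
Total redexes: 3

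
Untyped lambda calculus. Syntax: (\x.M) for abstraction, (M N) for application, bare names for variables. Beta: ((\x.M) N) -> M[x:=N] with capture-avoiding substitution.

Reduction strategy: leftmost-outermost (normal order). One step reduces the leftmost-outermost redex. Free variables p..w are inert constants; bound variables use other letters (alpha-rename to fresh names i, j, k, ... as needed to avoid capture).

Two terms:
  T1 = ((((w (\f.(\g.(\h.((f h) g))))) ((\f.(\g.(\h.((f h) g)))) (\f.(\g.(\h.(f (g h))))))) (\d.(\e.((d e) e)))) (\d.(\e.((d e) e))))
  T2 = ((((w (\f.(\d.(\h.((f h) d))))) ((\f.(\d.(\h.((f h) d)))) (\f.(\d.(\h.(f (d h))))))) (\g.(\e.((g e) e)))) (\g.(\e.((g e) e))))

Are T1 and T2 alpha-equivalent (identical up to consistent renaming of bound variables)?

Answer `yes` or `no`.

Term 1: ((((w (\f.(\g.(\h.((f h) g))))) ((\f.(\g.(\h.((f h) g)))) (\f.(\g.(\h.(f (g h))))))) (\d.(\e.((d e) e)))) (\d.(\e.((d e) e))))
Term 2: ((((w (\f.(\d.(\h.((f h) d))))) ((\f.(\d.(\h.((f h) d)))) (\f.(\d.(\h.(f (d h))))))) (\g.(\e.((g e) e)))) (\g.(\e.((g e) e))))
Alpha-equivalence: compare structure up to binder renaming.
Result: True

Answer: yes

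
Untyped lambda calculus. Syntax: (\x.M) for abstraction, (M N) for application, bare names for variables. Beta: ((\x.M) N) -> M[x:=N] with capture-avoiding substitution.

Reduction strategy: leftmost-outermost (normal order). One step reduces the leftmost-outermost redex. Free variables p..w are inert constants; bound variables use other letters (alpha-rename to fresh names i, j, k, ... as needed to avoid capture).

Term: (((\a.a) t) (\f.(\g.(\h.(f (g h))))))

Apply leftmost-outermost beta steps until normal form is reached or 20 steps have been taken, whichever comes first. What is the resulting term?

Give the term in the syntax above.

Answer: (t (\f.(\g.(\h.(f (g h))))))

Derivation:
Step 0: (((\a.a) t) (\f.(\g.(\h.(f (g h))))))
Step 1: (t (\f.(\g.(\h.(f (g h))))))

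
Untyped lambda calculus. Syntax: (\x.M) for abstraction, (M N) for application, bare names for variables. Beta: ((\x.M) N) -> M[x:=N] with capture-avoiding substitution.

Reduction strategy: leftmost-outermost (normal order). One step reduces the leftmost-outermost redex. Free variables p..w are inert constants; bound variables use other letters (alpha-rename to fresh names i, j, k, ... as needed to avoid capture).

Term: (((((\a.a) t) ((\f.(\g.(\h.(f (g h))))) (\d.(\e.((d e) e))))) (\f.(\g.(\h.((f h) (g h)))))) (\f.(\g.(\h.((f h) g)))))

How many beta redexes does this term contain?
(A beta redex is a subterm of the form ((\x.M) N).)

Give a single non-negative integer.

Answer: 2

Derivation:
Term: (((((\a.a) t) ((\f.(\g.(\h.(f (g h))))) (\d.(\e.((d e) e))))) (\f.(\g.(\h.((f h) (g h)))))) (\f.(\g.(\h.((f h) g)))))
  Redex: ((\a.a) t)
  Redex: ((\f.(\g.(\h.(f (g h))))) (\d.(\e.((d e) e))))
Total redexes: 2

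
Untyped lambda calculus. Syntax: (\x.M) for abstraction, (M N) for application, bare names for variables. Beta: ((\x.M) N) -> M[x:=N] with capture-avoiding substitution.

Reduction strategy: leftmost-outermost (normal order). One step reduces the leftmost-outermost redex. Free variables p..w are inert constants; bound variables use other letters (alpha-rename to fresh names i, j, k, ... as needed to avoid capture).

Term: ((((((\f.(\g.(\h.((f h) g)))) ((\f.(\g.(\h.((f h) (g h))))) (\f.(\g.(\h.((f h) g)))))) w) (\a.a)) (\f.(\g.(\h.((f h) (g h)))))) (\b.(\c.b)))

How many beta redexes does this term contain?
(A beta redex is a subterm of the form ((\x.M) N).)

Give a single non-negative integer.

Answer: 2

Derivation:
Term: ((((((\f.(\g.(\h.((f h) g)))) ((\f.(\g.(\h.((f h) (g h))))) (\f.(\g.(\h.((f h) g)))))) w) (\a.a)) (\f.(\g.(\h.((f h) (g h)))))) (\b.(\c.b)))
  Redex: ((\f.(\g.(\h.((f h) g)))) ((\f.(\g.(\h.((f h) (g h))))) (\f.(\g.(\h.((f h) g))))))
  Redex: ((\f.(\g.(\h.((f h) (g h))))) (\f.(\g.(\h.((f h) g)))))
Total redexes: 2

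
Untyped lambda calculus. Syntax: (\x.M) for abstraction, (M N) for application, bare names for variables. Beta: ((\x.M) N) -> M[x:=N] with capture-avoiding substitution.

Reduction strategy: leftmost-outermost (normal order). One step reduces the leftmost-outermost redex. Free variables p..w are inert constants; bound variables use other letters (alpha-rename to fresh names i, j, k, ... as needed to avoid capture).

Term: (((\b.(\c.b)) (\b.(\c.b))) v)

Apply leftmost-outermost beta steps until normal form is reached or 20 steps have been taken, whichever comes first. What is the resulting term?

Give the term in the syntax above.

Step 0: (((\b.(\c.b)) (\b.(\c.b))) v)
Step 1: ((\c.(\b.(\c.b))) v)
Step 2: (\b.(\c.b))

Answer: (\b.(\c.b))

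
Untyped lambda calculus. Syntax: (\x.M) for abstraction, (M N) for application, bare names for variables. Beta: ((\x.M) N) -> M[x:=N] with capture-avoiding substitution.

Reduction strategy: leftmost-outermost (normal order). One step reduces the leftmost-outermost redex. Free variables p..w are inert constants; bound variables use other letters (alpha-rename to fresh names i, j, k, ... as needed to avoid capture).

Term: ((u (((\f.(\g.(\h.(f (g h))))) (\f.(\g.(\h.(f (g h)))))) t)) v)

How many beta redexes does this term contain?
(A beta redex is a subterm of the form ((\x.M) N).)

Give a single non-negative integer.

Answer: 1

Derivation:
Term: ((u (((\f.(\g.(\h.(f (g h))))) (\f.(\g.(\h.(f (g h)))))) t)) v)
  Redex: ((\f.(\g.(\h.(f (g h))))) (\f.(\g.(\h.(f (g h))))))
Total redexes: 1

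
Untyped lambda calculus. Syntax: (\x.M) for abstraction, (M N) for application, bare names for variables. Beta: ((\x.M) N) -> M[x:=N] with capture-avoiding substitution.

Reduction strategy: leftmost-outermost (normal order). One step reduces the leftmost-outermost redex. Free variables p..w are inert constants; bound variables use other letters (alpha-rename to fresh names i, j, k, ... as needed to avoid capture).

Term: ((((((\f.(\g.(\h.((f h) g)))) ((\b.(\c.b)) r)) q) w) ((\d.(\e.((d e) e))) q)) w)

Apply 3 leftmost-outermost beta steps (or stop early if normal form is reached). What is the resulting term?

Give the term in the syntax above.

Answer: ((((((\b.(\c.b)) r) w) q) ((\d.(\e.((d e) e))) q)) w)

Derivation:
Step 0: ((((((\f.(\g.(\h.((f h) g)))) ((\b.(\c.b)) r)) q) w) ((\d.(\e.((d e) e))) q)) w)
Step 1: (((((\g.(\h.((((\b.(\c.b)) r) h) g))) q) w) ((\d.(\e.((d e) e))) q)) w)
Step 2: ((((\h.((((\b.(\c.b)) r) h) q)) w) ((\d.(\e.((d e) e))) q)) w)
Step 3: ((((((\b.(\c.b)) r) w) q) ((\d.(\e.((d e) e))) q)) w)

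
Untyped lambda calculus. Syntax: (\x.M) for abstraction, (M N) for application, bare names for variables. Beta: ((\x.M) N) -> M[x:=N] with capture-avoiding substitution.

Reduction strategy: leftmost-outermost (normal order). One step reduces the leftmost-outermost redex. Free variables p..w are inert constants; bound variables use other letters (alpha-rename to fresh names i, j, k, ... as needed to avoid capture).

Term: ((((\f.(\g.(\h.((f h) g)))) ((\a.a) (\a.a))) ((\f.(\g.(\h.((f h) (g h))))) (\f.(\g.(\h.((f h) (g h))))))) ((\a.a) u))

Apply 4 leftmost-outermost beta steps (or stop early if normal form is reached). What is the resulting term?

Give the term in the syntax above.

Step 0: ((((\f.(\g.(\h.((f h) g)))) ((\a.a) (\a.a))) ((\f.(\g.(\h.((f h) (g h))))) (\f.(\g.(\h.((f h) (g h))))))) ((\a.a) u))
Step 1: (((\g.(\h.((((\a.a) (\a.a)) h) g))) ((\f.(\g.(\h.((f h) (g h))))) (\f.(\g.(\h.((f h) (g h))))))) ((\a.a) u))
Step 2: ((\h.((((\a.a) (\a.a)) h) ((\f.(\g.(\h.((f h) (g h))))) (\f.(\g.(\h.((f h) (g h)))))))) ((\a.a) u))
Step 3: ((((\a.a) (\a.a)) ((\a.a) u)) ((\f.(\g.(\h.((f h) (g h))))) (\f.(\g.(\h.((f h) (g h)))))))
Step 4: (((\a.a) ((\a.a) u)) ((\f.(\g.(\h.((f h) (g h))))) (\f.(\g.(\h.((f h) (g h)))))))

Answer: (((\a.a) ((\a.a) u)) ((\f.(\g.(\h.((f h) (g h))))) (\f.(\g.(\h.((f h) (g h)))))))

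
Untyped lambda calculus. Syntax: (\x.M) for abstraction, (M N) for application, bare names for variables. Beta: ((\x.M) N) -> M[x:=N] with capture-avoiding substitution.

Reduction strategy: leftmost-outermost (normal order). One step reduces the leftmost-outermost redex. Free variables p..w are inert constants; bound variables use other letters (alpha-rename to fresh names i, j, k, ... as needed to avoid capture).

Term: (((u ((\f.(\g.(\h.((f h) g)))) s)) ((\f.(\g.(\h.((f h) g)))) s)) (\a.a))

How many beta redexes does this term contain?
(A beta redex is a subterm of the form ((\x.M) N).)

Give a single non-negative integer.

Term: (((u ((\f.(\g.(\h.((f h) g)))) s)) ((\f.(\g.(\h.((f h) g)))) s)) (\a.a))
  Redex: ((\f.(\g.(\h.((f h) g)))) s)
  Redex: ((\f.(\g.(\h.((f h) g)))) s)
Total redexes: 2

Answer: 2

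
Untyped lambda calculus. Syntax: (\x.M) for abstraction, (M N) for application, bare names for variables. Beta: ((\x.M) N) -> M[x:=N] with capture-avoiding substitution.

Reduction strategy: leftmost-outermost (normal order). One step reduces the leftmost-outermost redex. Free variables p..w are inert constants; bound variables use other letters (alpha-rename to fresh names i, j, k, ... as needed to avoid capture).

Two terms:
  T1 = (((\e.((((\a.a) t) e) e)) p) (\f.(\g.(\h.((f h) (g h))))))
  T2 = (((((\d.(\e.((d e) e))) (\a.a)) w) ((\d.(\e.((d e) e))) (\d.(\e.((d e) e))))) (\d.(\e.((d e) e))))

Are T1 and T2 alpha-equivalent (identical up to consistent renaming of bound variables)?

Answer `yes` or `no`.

Answer: no

Derivation:
Term 1: (((\e.((((\a.a) t) e) e)) p) (\f.(\g.(\h.((f h) (g h))))))
Term 2: (((((\d.(\e.((d e) e))) (\a.a)) w) ((\d.(\e.((d e) e))) (\d.(\e.((d e) e))))) (\d.(\e.((d e) e))))
Alpha-equivalence: compare structure up to binder renaming.
Result: False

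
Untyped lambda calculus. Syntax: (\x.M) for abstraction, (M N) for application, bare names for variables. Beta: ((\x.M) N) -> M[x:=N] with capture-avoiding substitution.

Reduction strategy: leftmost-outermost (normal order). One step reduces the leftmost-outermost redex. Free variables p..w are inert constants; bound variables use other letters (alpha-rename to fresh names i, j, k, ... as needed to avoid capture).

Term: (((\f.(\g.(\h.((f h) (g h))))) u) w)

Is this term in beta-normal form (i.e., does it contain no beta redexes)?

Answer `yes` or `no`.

Term: (((\f.(\g.(\h.((f h) (g h))))) u) w)
Found 1 beta redex(es).

Answer: no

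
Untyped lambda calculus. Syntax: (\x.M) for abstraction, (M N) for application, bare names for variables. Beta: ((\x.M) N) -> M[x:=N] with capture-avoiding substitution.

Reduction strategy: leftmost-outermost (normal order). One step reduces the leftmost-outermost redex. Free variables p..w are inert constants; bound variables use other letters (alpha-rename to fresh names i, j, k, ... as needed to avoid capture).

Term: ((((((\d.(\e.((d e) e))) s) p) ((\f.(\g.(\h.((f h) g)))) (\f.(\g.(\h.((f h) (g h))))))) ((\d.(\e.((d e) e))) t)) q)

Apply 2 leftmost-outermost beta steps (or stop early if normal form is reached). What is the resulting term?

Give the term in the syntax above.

Step 0: ((((((\d.(\e.((d e) e))) s) p) ((\f.(\g.(\h.((f h) g)))) (\f.(\g.(\h.((f h) (g h))))))) ((\d.(\e.((d e) e))) t)) q)
Step 1: (((((\e.((s e) e)) p) ((\f.(\g.(\h.((f h) g)))) (\f.(\g.(\h.((f h) (g h))))))) ((\d.(\e.((d e) e))) t)) q)
Step 2: (((((s p) p) ((\f.(\g.(\h.((f h) g)))) (\f.(\g.(\h.((f h) (g h))))))) ((\d.(\e.((d e) e))) t)) q)

Answer: (((((s p) p) ((\f.(\g.(\h.((f h) g)))) (\f.(\g.(\h.((f h) (g h))))))) ((\d.(\e.((d e) e))) t)) q)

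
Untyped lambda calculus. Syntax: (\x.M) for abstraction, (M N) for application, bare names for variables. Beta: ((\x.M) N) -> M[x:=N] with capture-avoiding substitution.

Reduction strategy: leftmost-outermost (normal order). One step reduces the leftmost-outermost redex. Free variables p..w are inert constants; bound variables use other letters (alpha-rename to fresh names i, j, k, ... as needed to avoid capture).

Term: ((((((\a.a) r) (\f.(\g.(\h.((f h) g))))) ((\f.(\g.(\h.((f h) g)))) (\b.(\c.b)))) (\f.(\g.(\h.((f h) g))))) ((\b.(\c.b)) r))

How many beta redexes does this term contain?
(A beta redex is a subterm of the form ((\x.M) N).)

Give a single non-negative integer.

Answer: 3

Derivation:
Term: ((((((\a.a) r) (\f.(\g.(\h.((f h) g))))) ((\f.(\g.(\h.((f h) g)))) (\b.(\c.b)))) (\f.(\g.(\h.((f h) g))))) ((\b.(\c.b)) r))
  Redex: ((\a.a) r)
  Redex: ((\f.(\g.(\h.((f h) g)))) (\b.(\c.b)))
  Redex: ((\b.(\c.b)) r)
Total redexes: 3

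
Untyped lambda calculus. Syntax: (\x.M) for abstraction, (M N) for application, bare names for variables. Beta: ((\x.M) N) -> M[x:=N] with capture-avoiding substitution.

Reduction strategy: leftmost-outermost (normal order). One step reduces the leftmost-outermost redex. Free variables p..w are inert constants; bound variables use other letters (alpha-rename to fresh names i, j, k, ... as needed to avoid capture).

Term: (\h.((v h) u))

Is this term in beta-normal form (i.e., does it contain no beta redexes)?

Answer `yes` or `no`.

Answer: yes

Derivation:
Term: (\h.((v h) u))
No beta redexes found.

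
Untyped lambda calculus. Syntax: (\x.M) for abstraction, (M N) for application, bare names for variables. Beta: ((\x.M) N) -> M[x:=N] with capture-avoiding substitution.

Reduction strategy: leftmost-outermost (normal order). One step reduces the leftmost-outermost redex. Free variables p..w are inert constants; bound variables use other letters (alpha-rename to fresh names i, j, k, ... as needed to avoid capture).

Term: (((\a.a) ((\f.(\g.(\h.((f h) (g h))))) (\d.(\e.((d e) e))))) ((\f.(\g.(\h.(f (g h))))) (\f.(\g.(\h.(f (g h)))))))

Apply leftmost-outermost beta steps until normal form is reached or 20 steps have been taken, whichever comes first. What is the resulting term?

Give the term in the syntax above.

Step 0: (((\a.a) ((\f.(\g.(\h.((f h) (g h))))) (\d.(\e.((d e) e))))) ((\f.(\g.(\h.(f (g h))))) (\f.(\g.(\h.(f (g h)))))))
Step 1: (((\f.(\g.(\h.((f h) (g h))))) (\d.(\e.((d e) e)))) ((\f.(\g.(\h.(f (g h))))) (\f.(\g.(\h.(f (g h)))))))
Step 2: ((\g.(\h.(((\d.(\e.((d e) e))) h) (g h)))) ((\f.(\g.(\h.(f (g h))))) (\f.(\g.(\h.(f (g h)))))))
Step 3: (\h.(((\d.(\e.((d e) e))) h) (((\f.(\g.(\h.(f (g h))))) (\f.(\g.(\h.(f (g h)))))) h)))
Step 4: (\h.((\e.((h e) e)) (((\f.(\g.(\h.(f (g h))))) (\f.(\g.(\h.(f (g h)))))) h)))
Step 5: (\h.((h (((\f.(\g.(\h.(f (g h))))) (\f.(\g.(\h.(f (g h)))))) h)) (((\f.(\g.(\h.(f (g h))))) (\f.(\g.(\h.(f (g h)))))) h)))
Step 6: (\h.((h ((\g.(\h.((\f.(\g.(\h.(f (g h))))) (g h)))) h)) (((\f.(\g.(\h.(f (g h))))) (\f.(\g.(\h.(f (g h)))))) h)))
Step 7: (\h.((h (\i.((\f.(\g.(\h.(f (g h))))) (h i)))) (((\f.(\g.(\h.(f (g h))))) (\f.(\g.(\h.(f (g h)))))) h)))
Step 8: (\h.((h (\i.(\g.(\j.((h i) (g j)))))) (((\f.(\g.(\h.(f (g h))))) (\f.(\g.(\h.(f (g h)))))) h)))
Step 9: (\h.((h (\i.(\g.(\j.((h i) (g j)))))) ((\g.(\h.((\f.(\g.(\h.(f (g h))))) (g h)))) h)))
Step 10: (\h.((h (\i.(\g.(\j.((h i) (g j)))))) (\i.((\f.(\g.(\h.(f (g h))))) (h i)))))
Step 11: (\h.((h (\i.(\g.(\j.((h i) (g j)))))) (\i.(\g.(\j.((h i) (g j)))))))

Answer: (\h.((h (\i.(\g.(\j.((h i) (g j)))))) (\i.(\g.(\j.((h i) (g j)))))))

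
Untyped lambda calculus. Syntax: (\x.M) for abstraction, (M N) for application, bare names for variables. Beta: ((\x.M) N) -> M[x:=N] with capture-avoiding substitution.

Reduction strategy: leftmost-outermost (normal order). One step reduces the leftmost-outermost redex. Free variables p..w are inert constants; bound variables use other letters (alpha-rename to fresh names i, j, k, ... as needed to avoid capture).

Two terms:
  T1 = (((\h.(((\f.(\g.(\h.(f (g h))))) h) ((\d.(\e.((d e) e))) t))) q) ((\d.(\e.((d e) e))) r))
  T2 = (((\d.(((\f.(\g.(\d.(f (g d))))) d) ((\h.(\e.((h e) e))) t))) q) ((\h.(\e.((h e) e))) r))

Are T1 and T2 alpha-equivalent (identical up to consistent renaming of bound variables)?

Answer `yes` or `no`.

Answer: yes

Derivation:
Term 1: (((\h.(((\f.(\g.(\h.(f (g h))))) h) ((\d.(\e.((d e) e))) t))) q) ((\d.(\e.((d e) e))) r))
Term 2: (((\d.(((\f.(\g.(\d.(f (g d))))) d) ((\h.(\e.((h e) e))) t))) q) ((\h.(\e.((h e) e))) r))
Alpha-equivalence: compare structure up to binder renaming.
Result: True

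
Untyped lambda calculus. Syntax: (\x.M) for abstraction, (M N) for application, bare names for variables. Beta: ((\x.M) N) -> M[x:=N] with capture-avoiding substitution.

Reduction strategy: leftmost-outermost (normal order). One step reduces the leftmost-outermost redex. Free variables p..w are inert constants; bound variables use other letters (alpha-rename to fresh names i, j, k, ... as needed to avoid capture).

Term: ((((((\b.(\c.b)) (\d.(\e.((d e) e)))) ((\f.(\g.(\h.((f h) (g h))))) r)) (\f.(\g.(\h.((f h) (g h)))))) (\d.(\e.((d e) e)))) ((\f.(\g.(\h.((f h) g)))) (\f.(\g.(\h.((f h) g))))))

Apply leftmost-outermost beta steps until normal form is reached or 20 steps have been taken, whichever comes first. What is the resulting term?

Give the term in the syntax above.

Answer: (\h.(((\g.(\i.((h i) g))) h) ((\d.(\e.((d e) e))) ((\f.(\g.(\h.((f h) g)))) (\f.(\g.(\h.((f h) g))))))))

Derivation:
Step 0: ((((((\b.(\c.b)) (\d.(\e.((d e) e)))) ((\f.(\g.(\h.((f h) (g h))))) r)) (\f.(\g.(\h.((f h) (g h)))))) (\d.(\e.((d e) e)))) ((\f.(\g.(\h.((f h) g)))) (\f.(\g.(\h.((f h) g))))))
Step 1: (((((\c.(\d.(\e.((d e) e)))) ((\f.(\g.(\h.((f h) (g h))))) r)) (\f.(\g.(\h.((f h) (g h)))))) (\d.(\e.((d e) e)))) ((\f.(\g.(\h.((f h) g)))) (\f.(\g.(\h.((f h) g))))))
Step 2: ((((\d.(\e.((d e) e))) (\f.(\g.(\h.((f h) (g h)))))) (\d.(\e.((d e) e)))) ((\f.(\g.(\h.((f h) g)))) (\f.(\g.(\h.((f h) g))))))
Step 3: (((\e.(((\f.(\g.(\h.((f h) (g h))))) e) e)) (\d.(\e.((d e) e)))) ((\f.(\g.(\h.((f h) g)))) (\f.(\g.(\h.((f h) g))))))
Step 4: ((((\f.(\g.(\h.((f h) (g h))))) (\d.(\e.((d e) e)))) (\d.(\e.((d e) e)))) ((\f.(\g.(\h.((f h) g)))) (\f.(\g.(\h.((f h) g))))))
Step 5: (((\g.(\h.(((\d.(\e.((d e) e))) h) (g h)))) (\d.(\e.((d e) e)))) ((\f.(\g.(\h.((f h) g)))) (\f.(\g.(\h.((f h) g))))))
Step 6: ((\h.(((\d.(\e.((d e) e))) h) ((\d.(\e.((d e) e))) h))) ((\f.(\g.(\h.((f h) g)))) (\f.(\g.(\h.((f h) g))))))
Step 7: (((\d.(\e.((d e) e))) ((\f.(\g.(\h.((f h) g)))) (\f.(\g.(\h.((f h) g)))))) ((\d.(\e.((d e) e))) ((\f.(\g.(\h.((f h) g)))) (\f.(\g.(\h.((f h) g)))))))
Step 8: ((\e.((((\f.(\g.(\h.((f h) g)))) (\f.(\g.(\h.((f h) g))))) e) e)) ((\d.(\e.((d e) e))) ((\f.(\g.(\h.((f h) g)))) (\f.(\g.(\h.((f h) g)))))))
Step 9: ((((\f.(\g.(\h.((f h) g)))) (\f.(\g.(\h.((f h) g))))) ((\d.(\e.((d e) e))) ((\f.(\g.(\h.((f h) g)))) (\f.(\g.(\h.((f h) g))))))) ((\d.(\e.((d e) e))) ((\f.(\g.(\h.((f h) g)))) (\f.(\g.(\h.((f h) g)))))))
Step 10: (((\g.(\h.(((\f.(\g.(\h.((f h) g)))) h) g))) ((\d.(\e.((d e) e))) ((\f.(\g.(\h.((f h) g)))) (\f.(\g.(\h.((f h) g))))))) ((\d.(\e.((d e) e))) ((\f.(\g.(\h.((f h) g)))) (\f.(\g.(\h.((f h) g)))))))
Step 11: ((\h.(((\f.(\g.(\h.((f h) g)))) h) ((\d.(\e.((d e) e))) ((\f.(\g.(\h.((f h) g)))) (\f.(\g.(\h.((f h) g)))))))) ((\d.(\e.((d e) e))) ((\f.(\g.(\h.((f h) g)))) (\f.(\g.(\h.((f h) g)))))))
Step 12: (((\f.(\g.(\h.((f h) g)))) ((\d.(\e.((d e) e))) ((\f.(\g.(\h.((f h) g)))) (\f.(\g.(\h.((f h) g))))))) ((\d.(\e.((d e) e))) ((\f.(\g.(\h.((f h) g)))) (\f.(\g.(\h.((f h) g)))))))
Step 13: ((\g.(\h.((((\d.(\e.((d e) e))) ((\f.(\g.(\h.((f h) g)))) (\f.(\g.(\h.((f h) g)))))) h) g))) ((\d.(\e.((d e) e))) ((\f.(\g.(\h.((f h) g)))) (\f.(\g.(\h.((f h) g)))))))
Step 14: (\h.((((\d.(\e.((d e) e))) ((\f.(\g.(\h.((f h) g)))) (\f.(\g.(\h.((f h) g)))))) h) ((\d.(\e.((d e) e))) ((\f.(\g.(\h.((f h) g)))) (\f.(\g.(\h.((f h) g))))))))
Step 15: (\h.(((\e.((((\f.(\g.(\h.((f h) g)))) (\f.(\g.(\h.((f h) g))))) e) e)) h) ((\d.(\e.((d e) e))) ((\f.(\g.(\h.((f h) g)))) (\f.(\g.(\h.((f h) g))))))))
Step 16: (\h.(((((\f.(\g.(\h.((f h) g)))) (\f.(\g.(\h.((f h) g))))) h) h) ((\d.(\e.((d e) e))) ((\f.(\g.(\h.((f h) g)))) (\f.(\g.(\h.((f h) g))))))))
Step 17: (\h.((((\g.(\h.(((\f.(\g.(\h.((f h) g)))) h) g))) h) h) ((\d.(\e.((d e) e))) ((\f.(\g.(\h.((f h) g)))) (\f.(\g.(\h.((f h) g))))))))
Step 18: (\h.(((\i.(((\f.(\g.(\h.((f h) g)))) i) h)) h) ((\d.(\e.((d e) e))) ((\f.(\g.(\h.((f h) g)))) (\f.(\g.(\h.((f h) g))))))))
Step 19: (\h.((((\f.(\g.(\h.((f h) g)))) h) h) ((\d.(\e.((d e) e))) ((\f.(\g.(\h.((f h) g)))) (\f.(\g.(\h.((f h) g))))))))
Step 20: (\h.(((\g.(\i.((h i) g))) h) ((\d.(\e.((d e) e))) ((\f.(\g.(\h.((f h) g)))) (\f.(\g.(\h.((f h) g))))))))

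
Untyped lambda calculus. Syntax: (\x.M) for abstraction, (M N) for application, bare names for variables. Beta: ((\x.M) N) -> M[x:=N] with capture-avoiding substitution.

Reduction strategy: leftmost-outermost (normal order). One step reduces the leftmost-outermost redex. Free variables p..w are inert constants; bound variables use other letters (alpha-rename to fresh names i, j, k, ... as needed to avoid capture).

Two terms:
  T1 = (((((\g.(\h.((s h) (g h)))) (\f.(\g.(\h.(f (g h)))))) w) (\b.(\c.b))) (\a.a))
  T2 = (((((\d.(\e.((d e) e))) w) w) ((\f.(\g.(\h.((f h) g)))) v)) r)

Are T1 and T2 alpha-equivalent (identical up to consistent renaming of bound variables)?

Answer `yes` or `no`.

Term 1: (((((\g.(\h.((s h) (g h)))) (\f.(\g.(\h.(f (g h)))))) w) (\b.(\c.b))) (\a.a))
Term 2: (((((\d.(\e.((d e) e))) w) w) ((\f.(\g.(\h.((f h) g)))) v)) r)
Alpha-equivalence: compare structure up to binder renaming.
Result: False

Answer: no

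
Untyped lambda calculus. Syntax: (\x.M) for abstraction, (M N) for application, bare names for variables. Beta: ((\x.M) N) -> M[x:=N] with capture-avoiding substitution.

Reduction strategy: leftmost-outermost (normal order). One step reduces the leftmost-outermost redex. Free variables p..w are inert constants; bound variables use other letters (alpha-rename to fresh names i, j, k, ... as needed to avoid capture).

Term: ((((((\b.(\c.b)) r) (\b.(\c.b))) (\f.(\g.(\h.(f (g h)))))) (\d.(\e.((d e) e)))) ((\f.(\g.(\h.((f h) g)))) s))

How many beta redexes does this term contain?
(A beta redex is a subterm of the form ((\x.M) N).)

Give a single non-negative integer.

Term: ((((((\b.(\c.b)) r) (\b.(\c.b))) (\f.(\g.(\h.(f (g h)))))) (\d.(\e.((d e) e)))) ((\f.(\g.(\h.((f h) g)))) s))
  Redex: ((\b.(\c.b)) r)
  Redex: ((\f.(\g.(\h.((f h) g)))) s)
Total redexes: 2

Answer: 2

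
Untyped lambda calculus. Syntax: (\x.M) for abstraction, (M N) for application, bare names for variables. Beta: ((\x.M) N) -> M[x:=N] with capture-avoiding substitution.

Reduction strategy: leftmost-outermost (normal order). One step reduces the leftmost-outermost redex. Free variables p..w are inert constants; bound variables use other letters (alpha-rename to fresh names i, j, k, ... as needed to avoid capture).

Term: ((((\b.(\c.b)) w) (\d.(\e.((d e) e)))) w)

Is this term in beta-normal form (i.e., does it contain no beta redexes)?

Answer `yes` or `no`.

Term: ((((\b.(\c.b)) w) (\d.(\e.((d e) e)))) w)
Found 1 beta redex(es).

Answer: no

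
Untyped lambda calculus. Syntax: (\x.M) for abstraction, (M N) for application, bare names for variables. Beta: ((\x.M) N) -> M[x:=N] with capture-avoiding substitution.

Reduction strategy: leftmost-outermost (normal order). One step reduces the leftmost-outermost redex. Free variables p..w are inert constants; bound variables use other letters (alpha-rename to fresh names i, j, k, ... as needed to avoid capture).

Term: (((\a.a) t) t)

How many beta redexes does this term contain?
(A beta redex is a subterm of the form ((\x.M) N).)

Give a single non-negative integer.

Term: (((\a.a) t) t)
  Redex: ((\a.a) t)
Total redexes: 1

Answer: 1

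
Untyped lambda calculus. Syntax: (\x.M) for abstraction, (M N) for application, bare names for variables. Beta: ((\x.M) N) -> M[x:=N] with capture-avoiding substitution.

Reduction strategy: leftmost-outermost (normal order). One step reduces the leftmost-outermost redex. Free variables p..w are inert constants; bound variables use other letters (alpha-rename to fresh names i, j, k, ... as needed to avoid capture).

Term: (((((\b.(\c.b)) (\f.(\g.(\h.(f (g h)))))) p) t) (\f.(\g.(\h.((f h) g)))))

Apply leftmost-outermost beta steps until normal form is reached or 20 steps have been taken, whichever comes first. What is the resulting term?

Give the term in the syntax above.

Step 0: (((((\b.(\c.b)) (\f.(\g.(\h.(f (g h)))))) p) t) (\f.(\g.(\h.((f h) g)))))
Step 1: ((((\c.(\f.(\g.(\h.(f (g h)))))) p) t) (\f.(\g.(\h.((f h) g)))))
Step 2: (((\f.(\g.(\h.(f (g h))))) t) (\f.(\g.(\h.((f h) g)))))
Step 3: ((\g.(\h.(t (g h)))) (\f.(\g.(\h.((f h) g)))))
Step 4: (\h.(t ((\f.(\g.(\h.((f h) g)))) h)))
Step 5: (\h.(t (\g.(\i.((h i) g)))))

Answer: (\h.(t (\g.(\i.((h i) g)))))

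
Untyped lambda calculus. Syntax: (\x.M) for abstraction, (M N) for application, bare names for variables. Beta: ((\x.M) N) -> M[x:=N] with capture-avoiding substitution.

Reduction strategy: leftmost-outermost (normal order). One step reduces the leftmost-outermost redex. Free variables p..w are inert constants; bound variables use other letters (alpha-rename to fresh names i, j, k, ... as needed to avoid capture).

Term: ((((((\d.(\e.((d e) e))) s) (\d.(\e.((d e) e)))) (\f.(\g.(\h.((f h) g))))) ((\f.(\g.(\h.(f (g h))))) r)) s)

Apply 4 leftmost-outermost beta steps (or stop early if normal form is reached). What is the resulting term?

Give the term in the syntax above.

Step 0: ((((((\d.(\e.((d e) e))) s) (\d.(\e.((d e) e)))) (\f.(\g.(\h.((f h) g))))) ((\f.(\g.(\h.(f (g h))))) r)) s)
Step 1: (((((\e.((s e) e)) (\d.(\e.((d e) e)))) (\f.(\g.(\h.((f h) g))))) ((\f.(\g.(\h.(f (g h))))) r)) s)
Step 2: (((((s (\d.(\e.((d e) e)))) (\d.(\e.((d e) e)))) (\f.(\g.(\h.((f h) g))))) ((\f.(\g.(\h.(f (g h))))) r)) s)
Step 3: (((((s (\d.(\e.((d e) e)))) (\d.(\e.((d e) e)))) (\f.(\g.(\h.((f h) g))))) (\g.(\h.(r (g h))))) s)
Step 4: (normal form reached)

Answer: (((((s (\d.(\e.((d e) e)))) (\d.(\e.((d e) e)))) (\f.(\g.(\h.((f h) g))))) (\g.(\h.(r (g h))))) s)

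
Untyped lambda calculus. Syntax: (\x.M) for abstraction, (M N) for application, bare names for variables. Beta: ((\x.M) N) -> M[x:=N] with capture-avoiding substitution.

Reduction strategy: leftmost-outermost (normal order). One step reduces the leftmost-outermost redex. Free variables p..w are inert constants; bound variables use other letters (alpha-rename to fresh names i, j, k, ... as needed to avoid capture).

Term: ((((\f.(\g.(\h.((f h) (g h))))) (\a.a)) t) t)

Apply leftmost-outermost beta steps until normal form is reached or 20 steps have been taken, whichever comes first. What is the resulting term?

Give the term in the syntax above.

Step 0: ((((\f.(\g.(\h.((f h) (g h))))) (\a.a)) t) t)
Step 1: (((\g.(\h.(((\a.a) h) (g h)))) t) t)
Step 2: ((\h.(((\a.a) h) (t h))) t)
Step 3: (((\a.a) t) (t t))
Step 4: (t (t t))

Answer: (t (t t))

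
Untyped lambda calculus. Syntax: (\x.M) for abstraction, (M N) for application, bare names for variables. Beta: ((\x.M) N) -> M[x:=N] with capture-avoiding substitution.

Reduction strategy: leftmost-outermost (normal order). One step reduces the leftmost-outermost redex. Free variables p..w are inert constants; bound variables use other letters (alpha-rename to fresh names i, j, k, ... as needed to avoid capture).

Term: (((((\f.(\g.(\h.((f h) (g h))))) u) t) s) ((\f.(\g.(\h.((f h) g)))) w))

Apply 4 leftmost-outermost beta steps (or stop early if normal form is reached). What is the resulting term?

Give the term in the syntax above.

Answer: (((u s) (t s)) (\g.(\h.((w h) g))))

Derivation:
Step 0: (((((\f.(\g.(\h.((f h) (g h))))) u) t) s) ((\f.(\g.(\h.((f h) g)))) w))
Step 1: ((((\g.(\h.((u h) (g h)))) t) s) ((\f.(\g.(\h.((f h) g)))) w))
Step 2: (((\h.((u h) (t h))) s) ((\f.(\g.(\h.((f h) g)))) w))
Step 3: (((u s) (t s)) ((\f.(\g.(\h.((f h) g)))) w))
Step 4: (((u s) (t s)) (\g.(\h.((w h) g))))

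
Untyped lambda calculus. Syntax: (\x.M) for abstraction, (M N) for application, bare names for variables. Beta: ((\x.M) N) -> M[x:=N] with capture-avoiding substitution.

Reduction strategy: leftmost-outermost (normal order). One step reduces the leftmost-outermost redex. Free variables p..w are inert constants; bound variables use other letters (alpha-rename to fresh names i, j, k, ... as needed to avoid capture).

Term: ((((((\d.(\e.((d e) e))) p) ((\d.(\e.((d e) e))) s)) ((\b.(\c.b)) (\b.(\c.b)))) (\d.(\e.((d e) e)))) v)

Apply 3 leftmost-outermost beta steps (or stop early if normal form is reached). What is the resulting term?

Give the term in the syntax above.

Step 0: ((((((\d.(\e.((d e) e))) p) ((\d.(\e.((d e) e))) s)) ((\b.(\c.b)) (\b.(\c.b)))) (\d.(\e.((d e) e)))) v)
Step 1: (((((\e.((p e) e)) ((\d.(\e.((d e) e))) s)) ((\b.(\c.b)) (\b.(\c.b)))) (\d.(\e.((d e) e)))) v)
Step 2: (((((p ((\d.(\e.((d e) e))) s)) ((\d.(\e.((d e) e))) s)) ((\b.(\c.b)) (\b.(\c.b)))) (\d.(\e.((d e) e)))) v)
Step 3: (((((p (\e.((s e) e))) ((\d.(\e.((d e) e))) s)) ((\b.(\c.b)) (\b.(\c.b)))) (\d.(\e.((d e) e)))) v)

Answer: (((((p (\e.((s e) e))) ((\d.(\e.((d e) e))) s)) ((\b.(\c.b)) (\b.(\c.b)))) (\d.(\e.((d e) e)))) v)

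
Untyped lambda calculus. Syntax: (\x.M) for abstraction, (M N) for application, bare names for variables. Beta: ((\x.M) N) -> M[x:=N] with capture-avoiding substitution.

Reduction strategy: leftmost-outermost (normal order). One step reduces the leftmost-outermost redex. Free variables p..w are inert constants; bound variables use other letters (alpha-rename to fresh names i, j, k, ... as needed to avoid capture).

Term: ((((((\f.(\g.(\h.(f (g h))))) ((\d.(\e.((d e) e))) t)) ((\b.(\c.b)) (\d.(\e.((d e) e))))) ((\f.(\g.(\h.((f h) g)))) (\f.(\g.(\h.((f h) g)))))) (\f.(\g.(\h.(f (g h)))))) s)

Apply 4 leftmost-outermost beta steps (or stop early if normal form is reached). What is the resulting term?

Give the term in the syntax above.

Answer: ((((\e.((t e) e)) (((\b.(\c.b)) (\d.(\e.((d e) e)))) ((\f.(\g.(\h.((f h) g)))) (\f.(\g.(\h.((f h) g))))))) (\f.(\g.(\h.(f (g h)))))) s)

Derivation:
Step 0: ((((((\f.(\g.(\h.(f (g h))))) ((\d.(\e.((d e) e))) t)) ((\b.(\c.b)) (\d.(\e.((d e) e))))) ((\f.(\g.(\h.((f h) g)))) (\f.(\g.(\h.((f h) g)))))) (\f.(\g.(\h.(f (g h)))))) s)
Step 1: (((((\g.(\h.(((\d.(\e.((d e) e))) t) (g h)))) ((\b.(\c.b)) (\d.(\e.((d e) e))))) ((\f.(\g.(\h.((f h) g)))) (\f.(\g.(\h.((f h) g)))))) (\f.(\g.(\h.(f (g h)))))) s)
Step 2: ((((\h.(((\d.(\e.((d e) e))) t) (((\b.(\c.b)) (\d.(\e.((d e) e)))) h))) ((\f.(\g.(\h.((f h) g)))) (\f.(\g.(\h.((f h) g)))))) (\f.(\g.(\h.(f (g h)))))) s)
Step 3: (((((\d.(\e.((d e) e))) t) (((\b.(\c.b)) (\d.(\e.((d e) e)))) ((\f.(\g.(\h.((f h) g)))) (\f.(\g.(\h.((f h) g))))))) (\f.(\g.(\h.(f (g h)))))) s)
Step 4: ((((\e.((t e) e)) (((\b.(\c.b)) (\d.(\e.((d e) e)))) ((\f.(\g.(\h.((f h) g)))) (\f.(\g.(\h.((f h) g))))))) (\f.(\g.(\h.(f (g h)))))) s)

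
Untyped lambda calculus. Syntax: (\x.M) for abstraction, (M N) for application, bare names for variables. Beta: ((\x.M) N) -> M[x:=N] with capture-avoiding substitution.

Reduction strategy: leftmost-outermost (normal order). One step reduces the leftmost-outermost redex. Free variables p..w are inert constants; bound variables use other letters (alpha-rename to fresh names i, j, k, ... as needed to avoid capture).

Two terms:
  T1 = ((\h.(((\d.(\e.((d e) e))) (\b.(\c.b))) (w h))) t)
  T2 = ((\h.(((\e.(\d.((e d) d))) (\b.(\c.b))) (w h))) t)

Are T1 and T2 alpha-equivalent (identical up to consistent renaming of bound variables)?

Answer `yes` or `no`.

Answer: yes

Derivation:
Term 1: ((\h.(((\d.(\e.((d e) e))) (\b.(\c.b))) (w h))) t)
Term 2: ((\h.(((\e.(\d.((e d) d))) (\b.(\c.b))) (w h))) t)
Alpha-equivalence: compare structure up to binder renaming.
Result: True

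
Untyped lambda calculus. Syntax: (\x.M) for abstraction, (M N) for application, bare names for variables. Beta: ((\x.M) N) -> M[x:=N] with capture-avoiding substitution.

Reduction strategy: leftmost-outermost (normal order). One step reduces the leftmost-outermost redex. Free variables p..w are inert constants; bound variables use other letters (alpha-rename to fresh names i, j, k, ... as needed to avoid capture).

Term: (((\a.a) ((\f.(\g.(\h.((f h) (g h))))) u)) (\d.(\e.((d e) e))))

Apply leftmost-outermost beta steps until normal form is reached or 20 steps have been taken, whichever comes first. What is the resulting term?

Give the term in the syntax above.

Step 0: (((\a.a) ((\f.(\g.(\h.((f h) (g h))))) u)) (\d.(\e.((d e) e))))
Step 1: (((\f.(\g.(\h.((f h) (g h))))) u) (\d.(\e.((d e) e))))
Step 2: ((\g.(\h.((u h) (g h)))) (\d.(\e.((d e) e))))
Step 3: (\h.((u h) ((\d.(\e.((d e) e))) h)))
Step 4: (\h.((u h) (\e.((h e) e))))

Answer: (\h.((u h) (\e.((h e) e))))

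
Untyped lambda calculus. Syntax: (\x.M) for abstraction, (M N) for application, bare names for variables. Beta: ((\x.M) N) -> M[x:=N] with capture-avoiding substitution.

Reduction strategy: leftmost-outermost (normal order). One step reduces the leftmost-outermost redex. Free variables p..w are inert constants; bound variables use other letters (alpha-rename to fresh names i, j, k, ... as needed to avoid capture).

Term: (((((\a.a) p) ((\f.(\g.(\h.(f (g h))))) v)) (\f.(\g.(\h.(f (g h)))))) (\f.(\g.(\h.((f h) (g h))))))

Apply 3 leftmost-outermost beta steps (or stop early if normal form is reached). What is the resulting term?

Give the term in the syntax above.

Step 0: (((((\a.a) p) ((\f.(\g.(\h.(f (g h))))) v)) (\f.(\g.(\h.(f (g h)))))) (\f.(\g.(\h.((f h) (g h))))))
Step 1: (((p ((\f.(\g.(\h.(f (g h))))) v)) (\f.(\g.(\h.(f (g h)))))) (\f.(\g.(\h.((f h) (g h))))))
Step 2: (((p (\g.(\h.(v (g h))))) (\f.(\g.(\h.(f (g h)))))) (\f.(\g.(\h.((f h) (g h))))))
Step 3: (normal form reached)

Answer: (((p (\g.(\h.(v (g h))))) (\f.(\g.(\h.(f (g h)))))) (\f.(\g.(\h.((f h) (g h))))))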